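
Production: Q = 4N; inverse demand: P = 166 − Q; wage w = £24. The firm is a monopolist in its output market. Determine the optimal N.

N* = 20

Marginal revenue from the inverse demand is MR = 166 − 2Q.
The marginal product is MP_N = 4.
A monopolist hires until marginal revenue product equals the wage: MR·MP_N = w.
(166 − 8N)·4 = 24, so N = 20.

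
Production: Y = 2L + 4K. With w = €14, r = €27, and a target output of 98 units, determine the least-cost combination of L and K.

The inputs are perfect substitutes, so the firm uses whichever has the lower cost per unit of output.
Cost per unit of output via L is w/2 = 7; via K it is r/4 = 6.75. K is cheaper.
Producing Y = 98 with K alone: L = 0, K = 24.5.

L* = 0, K* = 24.5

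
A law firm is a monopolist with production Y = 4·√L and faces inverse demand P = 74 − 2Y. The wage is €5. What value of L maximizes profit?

L* = 16

Marginal revenue from the inverse demand is MR = 74 − 4Y.
The marginal product is MP_L = 2·L^(-1/2).
A monopolist hires until marginal revenue product equals the wage: MR·MP_L = w.
At L, Y = 4·√L. Substituting and solving: (74 − 16·√L)·2·L^(-1/2) = 5 gives L = 16.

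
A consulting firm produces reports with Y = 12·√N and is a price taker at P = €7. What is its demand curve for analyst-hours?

N(w) = 1764/w²

MP_N = (1/2)·12·N^(-1/2) = 6·N^(-1/2).
Setting P·MP_N = w: 42·N^(-1/2) = w.
Solving for N: N^(-1/2) = w/42, so N = (42/w)^(2).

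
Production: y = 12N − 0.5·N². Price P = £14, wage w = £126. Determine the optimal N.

N* = 3

The marginal product of N is MP_N = 12 − N.
A price-taking firm hires until the value of the marginal product equals the wage: P·MP_N = w, so 14·(12 − N) = 126.
Then 12 − N = 9, giving N = 3.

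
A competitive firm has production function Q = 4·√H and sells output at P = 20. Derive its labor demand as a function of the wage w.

MP_H = (1/2)·4·H^(-1/2) = 2·H^(-1/2).
Setting P·MP_H = w: 40·H^(-1/2) = w.
Solving for H: H^(-1/2) = w/40, so H = (40/w)^(2).

H(w) = 1600/w²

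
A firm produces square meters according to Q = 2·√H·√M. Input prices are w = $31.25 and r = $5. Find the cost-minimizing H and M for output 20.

H* = 4, M* = 25

Cost minimization requires the marginal rate of technical substitution to equal the input-price ratio: MP_H/MP_M = w/r.
Here MP_H/MP_M = (1/2)·(M/H)/(1/2) = (M/H). Setting this equal to 31.25/5 = 6.25 gives M = 6.25H.
Substituting into Q = 20: 2·H^(1/2)·(6.25H)^(1/2) = 20.
Solving, H = 4 and M = 25.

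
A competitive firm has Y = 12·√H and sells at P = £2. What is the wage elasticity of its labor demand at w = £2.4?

MP_H = (1/2)·12·H^(-1/2), so P·MP_H = w gives 12·H^(-1/2) = w.
Solving, H(w) = (12/w)^(2). This is a constant-elasticity form: H ∝ w^(−2), so ε = −2.

ε = -2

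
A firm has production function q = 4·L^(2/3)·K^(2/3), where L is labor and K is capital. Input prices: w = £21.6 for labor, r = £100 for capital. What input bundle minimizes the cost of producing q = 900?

Cost minimization requires the marginal rate of technical substitution to equal the input-price ratio: MP_L/MP_K = w/r.
Here MP_L/MP_K = (2/3)·(K/L)/(2/3) = (K/L). Setting this equal to 21.6/100 = 0.216 gives K = 0.216L.
Substituting into q = 900: 4·L^(2/3)·(0.216L)^(2/3) = 900.
Solving, L = 125 and K = 27.

L* = 125, K* = 27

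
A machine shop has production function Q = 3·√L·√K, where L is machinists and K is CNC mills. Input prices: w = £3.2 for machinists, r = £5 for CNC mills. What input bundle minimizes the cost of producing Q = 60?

L* = 25, K* = 16

Cost minimization requires the marginal rate of technical substitution to equal the input-price ratio: MP_L/MP_K = w/r.
Here MP_L/MP_K = (1/2)·(K/L)/(1/2) = (K/L). Setting this equal to 3.2/5 = 0.64 gives K = 0.64L.
Substituting into Q = 60: 3·L^(1/2)·(0.64L)^(1/2) = 60.
Solving, L = 25 and K = 16.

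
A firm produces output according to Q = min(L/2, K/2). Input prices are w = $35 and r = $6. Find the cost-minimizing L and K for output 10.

L* = 20, K* = 20

With a fixed-proportions technology, the cost-minimizing bundle uses no slack in either input: L/2 = K/2 = Q.
So L = 2·10 = 20 and K = 2·10 = 20.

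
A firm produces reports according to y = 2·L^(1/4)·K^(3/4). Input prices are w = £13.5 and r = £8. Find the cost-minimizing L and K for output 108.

Cost minimization requires the marginal rate of technical substitution to equal the input-price ratio: MP_L/MP_K = w/r.
Here MP_L/MP_K = (1/4)·(K/L)/(3/4) = (1/3)·(K/L). Setting this equal to 13.5/8 = 1.6875 gives K = 5.0625L.
Substituting into y = 108: 2·L^(1/4)·(5.0625L)^(3/4) = 108.
Solving, L = 16 and K = 81.

L* = 16, K* = 81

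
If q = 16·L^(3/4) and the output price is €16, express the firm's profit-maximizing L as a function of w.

MP_L = (3/4)·16·L^(-1/4) = 12·L^(-1/4).
Setting P·MP_L = w: 192·L^(-1/4) = w.
Solving for L: L^(-1/4) = w/192, so L = (192/w)^(4).

L(w) = (192/w)^(4)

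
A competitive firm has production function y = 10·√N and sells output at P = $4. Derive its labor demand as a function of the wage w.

N(w) = 400/w²

MP_N = (1/2)·10·N^(-1/2) = 5·N^(-1/2).
Setting P·MP_N = w: 20·N^(-1/2) = w.
Solving for N: N^(-1/2) = w/20, so N = (20/w)^(2).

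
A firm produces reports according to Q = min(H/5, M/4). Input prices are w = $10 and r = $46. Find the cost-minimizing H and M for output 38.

H* = 190, M* = 152

With a fixed-proportions technology, the cost-minimizing bundle uses no slack in either input: H/5 = M/4 = Q.
So H = 5·38 = 190 and M = 4·38 = 152.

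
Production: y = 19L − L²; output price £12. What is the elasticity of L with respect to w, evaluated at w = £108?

ε = -0.9

From P·MP_L = w with MP_L = 19 − 2L, labor demand is L(w) = (19 − w/12)/2.
dL/dw = −1/(24) = -1/24.
At w = 108, L = 5, so ε = (dL/dw)·(w/L) = (-1/24)·(108/5) = -0.9.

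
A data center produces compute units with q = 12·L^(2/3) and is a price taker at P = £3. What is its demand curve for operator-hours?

MP_L = (2/3)·12·L^(-1/3) = 8·L^(-1/3).
Setting P·MP_L = w: 24·L^(-1/3) = w.
Solving for L: L^(-1/3) = w/24, so L = (24/w)^(3).

L(w) = 13824/w³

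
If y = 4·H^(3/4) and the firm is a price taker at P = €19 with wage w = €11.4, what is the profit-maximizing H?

H* = 625

MP_H = (3/4)·4·H^(-1/4) = 3·H^(-1/4).
Profit maximization for a price taker requires P·MP_H = w: 19·3·H^(-1/4) = 11.4.
So H^(-1/4) = 0.2, which gives H = 625.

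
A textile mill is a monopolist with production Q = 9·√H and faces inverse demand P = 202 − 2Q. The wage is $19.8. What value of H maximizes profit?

H* = 25

Marginal revenue from the inverse demand is MR = 202 − 4Q.
The marginal product is MP_H = 4.5·H^(-1/2).
A monopolist hires until marginal revenue product equals the wage: MR·MP_H = w.
At H, Q = 9·√H. Substituting and solving: (202 − 36·√H)·4.5·H^(-1/2) = 19.8 gives H = 25.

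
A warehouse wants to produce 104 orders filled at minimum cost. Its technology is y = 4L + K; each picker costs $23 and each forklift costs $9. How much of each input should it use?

The inputs are perfect substitutes, so the firm uses whichever has the lower cost per unit of output.
Cost per unit of output via L is 5.75; via K it is 9. L is cheaper.
Producing y = 104 with L alone: L = 26, K = 0.

L* = 26, K* = 0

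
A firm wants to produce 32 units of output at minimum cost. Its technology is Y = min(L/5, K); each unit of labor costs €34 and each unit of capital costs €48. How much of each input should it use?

L* = 160, K* = 32

With a fixed-proportions technology, the cost-minimizing bundle uses no slack in either input: L/5 = K = Y.
So L = 5·32 = 160 and K = 32.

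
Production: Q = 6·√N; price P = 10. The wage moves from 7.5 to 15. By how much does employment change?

From P·MP_N = w with MP_N = 3·N^(-1/2), the labor demand is N(w) = (30/w)^(2).
At w = 7.5: N = 16. At w = 15: N = 4.
ΔN = 4 − 16 = -12.

ΔN = -12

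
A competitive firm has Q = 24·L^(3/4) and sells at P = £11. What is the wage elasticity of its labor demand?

MP_L = (3/4)·24·L^(-1/4), so P·MP_L = w gives 198·L^(-1/4) = w.
Solving, L(w) = (198/w)^(4). This is a constant-elasticity form: L ∝ w^(−4), so ε = −4.

ε = -4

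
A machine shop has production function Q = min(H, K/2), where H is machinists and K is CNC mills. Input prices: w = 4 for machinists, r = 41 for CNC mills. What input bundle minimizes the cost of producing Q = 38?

H* = 38, K* = 76

With a fixed-proportions technology, the cost-minimizing bundle uses no slack in either input: H = K/2 = Q.
So H = 38 and K = 2·38 = 76.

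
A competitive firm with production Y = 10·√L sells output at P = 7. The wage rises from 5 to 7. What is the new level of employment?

L* = 25

From P·MP_L = w with MP_L = 5·L^(-1/2), the labor demand is L(w) = (35/w)^(2).
At w = 5: L = 49. At w = 7: L = 25.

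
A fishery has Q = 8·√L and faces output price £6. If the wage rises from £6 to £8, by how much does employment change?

From P·MP_L = w with MP_L = 4·L^(-1/2), the labor demand is L(w) = (24/w)^(2).
At w = 6: L = 16. At w = 8: L = 9.
ΔL = 9 − 16 = -7.

ΔL = -7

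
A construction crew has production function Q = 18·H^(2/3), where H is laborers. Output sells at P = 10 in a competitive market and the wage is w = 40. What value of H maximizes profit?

H* = 27

MP_H = (2/3)·18·H^(-1/3) = 12·H^(-1/3).
Profit maximization for a price taker requires P·MP_H = w: 10·12·H^(-1/3) = 40.
So H^(-1/3) = 1/3, which gives H = 27.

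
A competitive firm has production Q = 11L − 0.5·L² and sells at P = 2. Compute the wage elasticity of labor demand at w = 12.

ε = -1.2

From P·MP_L = w with MP_L = 11 − L, labor demand is L(w) = 11 − w/2.
dL/dw = −1/(2) = -0.5.
At w = 12, L = 5, so ε = (dL/dw)·(w/L) = (-0.5)·(12/5) = -1.2.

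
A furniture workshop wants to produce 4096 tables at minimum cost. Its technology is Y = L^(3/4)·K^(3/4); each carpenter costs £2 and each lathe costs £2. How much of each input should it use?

L* = 256, K* = 256

Cost minimization requires the marginal rate of technical substitution to equal the input-price ratio: MP_L/MP_K = w/r.
Here MP_L/MP_K = (3/4)·(K/L)/(3/4) = (K/L). Setting this equal to 2/2 = 1 gives K = L.
Substituting into Y = 4096: L^(3/4)·(L)^(3/4) = 4096.
Solving, L = 256 and K = 256.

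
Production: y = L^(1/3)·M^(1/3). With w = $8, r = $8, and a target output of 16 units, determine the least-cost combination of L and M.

Cost minimization requires the marginal rate of technical substitution to equal the input-price ratio: MP_L/MP_M = w/r.
Here MP_L/MP_M = (1/3)·(M/L)/(1/3) = (M/L). Setting this equal to 8/8 = 1 gives M = L.
Substituting into y = 16: L^(1/3)·(L)^(1/3) = 16.
Solving, L = 64 and M = 64.

L* = 64, M* = 64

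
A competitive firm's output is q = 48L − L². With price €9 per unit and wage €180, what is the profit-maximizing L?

L* = 14

The marginal product of L is MP_L = 48 − 2L.
A price-taking firm hires until the value of the marginal product equals the wage: P·MP_L = w, so 9·(48 − 2L) = 180.
Then 48 − 2L = 20, giving L = 14.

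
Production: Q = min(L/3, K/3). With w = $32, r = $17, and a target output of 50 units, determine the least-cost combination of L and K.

L* = 150, K* = 150

With a fixed-proportions technology, the cost-minimizing bundle uses no slack in either input: L/3 = K/3 = Q.
So L = 3·50 = 150 and K = 3·50 = 150.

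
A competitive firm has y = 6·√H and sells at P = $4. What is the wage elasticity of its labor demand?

MP_H = (1/2)·6·H^(-1/2), so P·MP_H = w gives 12·H^(-1/2) = w.
Solving, H(w) = (12/w)^(2). This is a constant-elasticity form: H ∝ w^(−2), so ε = −2.

ε = -2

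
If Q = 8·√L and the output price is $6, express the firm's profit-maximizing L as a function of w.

L(w) = 576/w²

MP_L = (1/2)·8·L^(-1/2) = 4·L^(-1/2).
Setting P·MP_L = w: 24·L^(-1/2) = w.
Solving for L: L^(-1/2) = w/24, so L = (24/w)^(2).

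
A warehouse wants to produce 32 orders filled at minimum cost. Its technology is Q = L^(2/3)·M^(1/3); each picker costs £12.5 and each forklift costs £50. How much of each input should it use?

Cost minimization requires the marginal rate of technical substitution to equal the input-price ratio: MP_L/MP_M = w/r.
Here MP_L/MP_M = (2/3)·(M/L)/(1/3) = 2·(M/L). Setting this equal to 12.5/50 = 0.25 gives M = 0.125L.
Substituting into Q = 32: L^(2/3)·(0.125L)^(1/3) = 32.
Solving, L = 64 and M = 8.

L* = 64, M* = 8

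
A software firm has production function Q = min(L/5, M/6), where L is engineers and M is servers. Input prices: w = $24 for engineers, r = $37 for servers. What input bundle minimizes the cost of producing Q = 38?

L* = 190, M* = 228

With a fixed-proportions technology, the cost-minimizing bundle uses no slack in either input: L/5 = M/6 = Q.
So L = 5·38 = 190 and M = 6·38 = 228.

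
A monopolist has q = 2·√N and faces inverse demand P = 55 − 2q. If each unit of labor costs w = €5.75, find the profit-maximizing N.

N* = 16

Marginal revenue from the inverse demand is MR = 55 − 4q.
The marginal product is MP_N = N^(-1/2).
A monopolist hires until marginal revenue product equals the wage: MR·MP_N = w.
At N, q = 2·√N. Substituting and solving: (55 − 8·√N)·N^(-1/2) = 5.75 gives N = 16.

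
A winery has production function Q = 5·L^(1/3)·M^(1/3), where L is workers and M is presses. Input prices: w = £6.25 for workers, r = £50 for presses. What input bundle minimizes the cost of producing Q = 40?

Cost minimization requires the marginal rate of technical substitution to equal the input-price ratio: MP_L/MP_M = w/r.
Here MP_L/MP_M = (1/3)·(M/L)/(1/3) = (M/L). Setting this equal to 6.25/50 = 0.125 gives M = 0.125L.
Substituting into Q = 40: 5·L^(1/3)·(0.125L)^(1/3) = 40.
Solving, L = 64 and M = 8.

L* = 64, M* = 8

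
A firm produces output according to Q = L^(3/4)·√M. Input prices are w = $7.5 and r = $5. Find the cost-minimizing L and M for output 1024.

Cost minimization requires the marginal rate of technical substitution to equal the input-price ratio: MP_L/MP_M = w/r.
Here MP_L/MP_M = (3/4)·(M/L)/(1/2) = 1.5·(M/L). Setting this equal to 7.5/5 = 1.5 gives M = L.
Substituting into Q = 1024: L^(3/4)·(L)^(1/2) = 1024.
Solving, L = 256 and M = 256.

L* = 256, M* = 256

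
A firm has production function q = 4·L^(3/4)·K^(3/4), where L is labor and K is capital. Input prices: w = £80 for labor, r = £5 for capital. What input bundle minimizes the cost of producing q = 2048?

Cost minimization requires the marginal rate of technical substitution to equal the input-price ratio: MP_L/MP_K = w/r.
Here MP_L/MP_K = (3/4)·(K/L)/(3/4) = (K/L). Setting this equal to 80/5 = 16 gives K = 16L.
Substituting into q = 2048: 4·L^(3/4)·(16L)^(3/4) = 2048.
Solving, L = 16 and K = 256.

L* = 16, K* = 256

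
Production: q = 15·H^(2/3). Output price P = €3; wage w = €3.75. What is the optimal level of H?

H* = 512

MP_H = (2/3)·15·H^(-1/3) = 10·H^(-1/3).
Profit maximization for a price taker requires P·MP_H = w: 3·10·H^(-1/3) = 3.75.
So H^(-1/3) = 0.125, which gives H = 512.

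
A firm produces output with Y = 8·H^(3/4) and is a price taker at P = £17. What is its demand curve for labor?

MP_H = (3/4)·8·H^(-1/4) = 6·H^(-1/4).
Setting P·MP_H = w: 102·H^(-1/4) = w.
Solving for H: H^(-1/4) = w/102, so H = (102/w)^(4).

H(w) = (102/w)^(4)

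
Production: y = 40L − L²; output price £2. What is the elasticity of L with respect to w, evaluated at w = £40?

From P·MP_L = w with MP_L = 40 − 2L, labor demand is L(w) = (40 − w/2)/2.
dL/dw = −1/(4) = -0.25.
At w = 40, L = 10, so ε = (dL/dw)·(w/L) = (-0.25)·(40/10) = -1.

ε = -1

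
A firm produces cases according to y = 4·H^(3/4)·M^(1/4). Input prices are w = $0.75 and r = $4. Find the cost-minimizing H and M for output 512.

H* = 256, M* = 16

Cost minimization requires the marginal rate of technical substitution to equal the input-price ratio: MP_H/MP_M = w/r.
Here MP_H/MP_M = (3/4)·(M/H)/(1/4) = 3·(M/H). Setting this equal to 0.75/4 = 0.1875 gives M = 0.0625H.
Substituting into y = 512: 4·H^(3/4)·(0.0625H)^(1/4) = 512.
Solving, H = 256 and M = 16.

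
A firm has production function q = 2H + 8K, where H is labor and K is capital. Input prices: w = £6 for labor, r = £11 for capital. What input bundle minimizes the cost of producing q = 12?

H* = 0, K* = 1.5

The inputs are perfect substitutes, so the firm uses whichever has the lower cost per unit of output.
Cost per unit of output via H is w/2 = 3; via K it is r/8 = 1.375. K is cheaper.
Producing q = 12 with K alone: H = 0, K = 1.5.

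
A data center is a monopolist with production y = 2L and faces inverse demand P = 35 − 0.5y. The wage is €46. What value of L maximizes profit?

L* = 6

Marginal revenue from the inverse demand is MR = 35 − y.
The marginal product is MP_L = 2.
A monopolist hires until marginal revenue product equals the wage: MR·MP_L = w.
(35 − 2L)·2 = 46, so L = 6.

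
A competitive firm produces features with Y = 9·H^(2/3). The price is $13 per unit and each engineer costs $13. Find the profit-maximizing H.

MP_H = (2/3)·9·H^(-1/3) = 6·H^(-1/3).
Profit maximization for a price taker requires P·MP_H = w: 13·6·H^(-1/3) = 13.
So H^(-1/3) = 1/6, which gives H = 216.

H* = 216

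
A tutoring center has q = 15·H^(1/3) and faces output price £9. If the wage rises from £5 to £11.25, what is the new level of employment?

From P·MP_H = w with MP_H = 5·H^(-2/3), the labor demand is H(w) = (45/w)^(3/2).
At w = 5: H = 27. At w = 11.25: H = 8.

H* = 8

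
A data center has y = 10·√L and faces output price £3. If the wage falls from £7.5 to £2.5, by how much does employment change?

From P·MP_L = w with MP_L = 5·L^(-1/2), the labor demand is L(w) = (15/w)^(2).
At w = 7.5: L = 4. At w = 2.5: L = 36.
ΔL = 36 − 4 = 32.

ΔL = 32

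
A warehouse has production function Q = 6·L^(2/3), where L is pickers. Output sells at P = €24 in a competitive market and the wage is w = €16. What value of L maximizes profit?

L* = 216

MP_L = (2/3)·6·L^(-1/3) = 4·L^(-1/3).
Profit maximization for a price taker requires P·MP_L = w: 24·4·L^(-1/3) = 16.
So L^(-1/3) = 1/6, which gives L = 216.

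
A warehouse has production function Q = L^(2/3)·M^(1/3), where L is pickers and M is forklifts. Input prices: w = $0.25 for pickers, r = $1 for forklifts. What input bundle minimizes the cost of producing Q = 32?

Cost minimization requires the marginal rate of technical substitution to equal the input-price ratio: MP_L/MP_M = w/r.
Here MP_L/MP_M = (2/3)·(M/L)/(1/3) = 2·(M/L). Setting this equal to 0.25/1 = 0.25 gives M = 0.125L.
Substituting into Q = 32: L^(2/3)·(0.125L)^(1/3) = 32.
Solving, L = 64 and M = 8.

L* = 64, M* = 8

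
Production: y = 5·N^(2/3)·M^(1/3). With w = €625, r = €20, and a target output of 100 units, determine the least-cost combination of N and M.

N* = 8, M* = 125

Cost minimization requires the marginal rate of technical substitution to equal the input-price ratio: MP_N/MP_M = w/r.
Here MP_N/MP_M = (2/3)·(M/N)/(1/3) = 2·(M/N). Setting this equal to 625/20 = 31.25 gives M = 15.625N.
Substituting into y = 100: 5·N^(2/3)·(15.625N)^(1/3) = 100.
Solving, N = 8 and M = 125.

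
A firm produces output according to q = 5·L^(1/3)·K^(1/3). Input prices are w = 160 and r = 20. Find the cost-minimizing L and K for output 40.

L* = 8, K* = 64

Cost minimization requires the marginal rate of technical substitution to equal the input-price ratio: MP_L/MP_K = w/r.
Here MP_L/MP_K = (1/3)·(K/L)/(1/3) = (K/L). Setting this equal to 160/20 = 8 gives K = 8L.
Substituting into q = 40: 5·L^(1/3)·(8L)^(1/3) = 40.
Solving, L = 8 and K = 64.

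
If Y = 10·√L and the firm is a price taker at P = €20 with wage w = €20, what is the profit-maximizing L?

MP_L = (1/2)·10·L^(-1/2) = 5·L^(-1/2).
Profit maximization for a price taker requires P·MP_L = w: 20·5·L^(-1/2) = 20.
So L^(-1/2) = 0.2, which gives L = 25.

L* = 25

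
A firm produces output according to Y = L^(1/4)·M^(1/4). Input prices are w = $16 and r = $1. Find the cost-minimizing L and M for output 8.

Cost minimization requires the marginal rate of technical substitution to equal the input-price ratio: MP_L/MP_M = w/r.
Here MP_L/MP_M = (1/4)·(M/L)/(1/4) = (M/L). Setting this equal to 16/1 = 16 gives M = 16L.
Substituting into Y = 8: L^(1/4)·(16L)^(1/4) = 8.
Solving, L = 16 and M = 256.

L* = 16, M* = 256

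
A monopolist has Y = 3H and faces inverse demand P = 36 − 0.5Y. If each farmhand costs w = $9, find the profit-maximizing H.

Marginal revenue from the inverse demand is MR = 36 − Y.
The marginal product is MP_H = 3.
A monopolist hires until marginal revenue product equals the wage: MR·MP_H = w.
(36 − 3H)·3 = 9, so H = 11.

H* = 11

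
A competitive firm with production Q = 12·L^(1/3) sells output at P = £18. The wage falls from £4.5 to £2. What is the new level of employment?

L* = 216

From P·MP_L = w with MP_L = 4·L^(-2/3), the labor demand is L(w) = (72/w)^(3/2).
At w = 4.5: L = 64. At w = 2: L = 216.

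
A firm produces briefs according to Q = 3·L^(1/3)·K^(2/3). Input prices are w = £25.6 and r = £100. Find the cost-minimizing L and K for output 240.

L* = 125, K* = 64

Cost minimization requires the marginal rate of technical substitution to equal the input-price ratio: MP_L/MP_K = w/r.
Here MP_L/MP_K = (1/3)·(K/L)/(2/3) = 0.5·(K/L). Setting this equal to 25.6/100 = 0.256 gives K = 0.512L.
Substituting into Q = 240: 3·L^(1/3)·(0.512L)^(2/3) = 240.
Solving, L = 125 and K = 64.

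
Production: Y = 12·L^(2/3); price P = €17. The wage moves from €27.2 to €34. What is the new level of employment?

L* = 64

From P·MP_L = w with MP_L = 8·L^(-1/3), the labor demand is L(w) = (136/w)^(3).
At w = 27.2: L = 125. At w = 34: L = 64.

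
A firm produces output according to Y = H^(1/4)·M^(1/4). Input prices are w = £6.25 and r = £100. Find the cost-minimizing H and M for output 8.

H* = 256, M* = 16

Cost minimization requires the marginal rate of technical substitution to equal the input-price ratio: MP_H/MP_M = w/r.
Here MP_H/MP_M = (1/4)·(M/H)/(1/4) = (M/H). Setting this equal to 6.25/100 = 0.0625 gives M = 0.0625H.
Substituting into Y = 8: H^(1/4)·(0.0625H)^(1/4) = 8.
Solving, H = 256 and M = 16.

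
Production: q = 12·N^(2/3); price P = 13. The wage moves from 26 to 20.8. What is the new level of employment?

N* = 125

From P·MP_N = w with MP_N = 8·N^(-1/3), the labor demand is N(w) = (104/w)^(3).
At w = 26: N = 64. At w = 20.8: N = 125.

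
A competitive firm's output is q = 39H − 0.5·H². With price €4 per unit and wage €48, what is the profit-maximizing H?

The marginal product of H is MP_H = 39 − H.
A price-taking firm hires until the value of the marginal product equals the wage: P·MP_H = w, so 4·(39 − H) = 48.
Then 39 − H = 12, giving H = 27.

H* = 27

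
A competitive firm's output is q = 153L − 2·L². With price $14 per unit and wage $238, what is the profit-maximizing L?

The marginal product of L is MP_L = 153 − 4L.
A price-taking firm hires until the value of the marginal product equals the wage: P·MP_L = w, so 14·(153 − 4L) = 238.
Then 153 − 4L = 17, giving L = 34.

L* = 34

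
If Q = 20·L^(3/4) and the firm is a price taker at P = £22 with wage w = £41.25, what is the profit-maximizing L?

L* = 4096

MP_L = (3/4)·20·L^(-1/4) = 15·L^(-1/4).
Profit maximization for a price taker requires P·MP_L = w: 22·15·L^(-1/4) = 41.25.
So L^(-1/4) = 0.125, which gives L = 4096.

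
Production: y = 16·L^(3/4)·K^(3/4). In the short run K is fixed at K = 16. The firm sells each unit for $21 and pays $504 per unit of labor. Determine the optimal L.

L* = 256

With K = 16, MP_L = (3/4)·16·L^(-1/4)·16^(3/4) = 96·L^(-1/4).
Profit maximization for a price taker requires P·MP_L = w: 21·96·L^(-1/4) = 504.
So L^(-1/4) = 0.25, which gives L = 256.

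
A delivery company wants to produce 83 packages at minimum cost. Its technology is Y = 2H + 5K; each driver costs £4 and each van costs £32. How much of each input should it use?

H* = 41.5, K* = 0

The inputs are perfect substitutes, so the firm uses whichever has the lower cost per unit of output.
Cost per unit of output via H is w/2 = 2; via K it is r/5 = 6.4. H is cheaper.
Producing Y = 83 with H alone: H = 41.5, K = 0.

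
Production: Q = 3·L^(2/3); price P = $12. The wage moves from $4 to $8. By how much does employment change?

From P·MP_L = w with MP_L = 2·L^(-1/3), the labor demand is L(w) = (24/w)^(3).
At w = 4: L = 216. At w = 8: L = 27.
ΔL = 27 − 216 = -189.

ΔL = -189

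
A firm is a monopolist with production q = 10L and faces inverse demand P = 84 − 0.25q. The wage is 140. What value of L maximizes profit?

Marginal revenue from the inverse demand is MR = 84 − 0.5q.
The marginal product is MP_L = 10.
A monopolist hires until marginal revenue product equals the wage: MR·MP_L = w.
(84 − 5L)·10 = 140, so L = 14.

L* = 14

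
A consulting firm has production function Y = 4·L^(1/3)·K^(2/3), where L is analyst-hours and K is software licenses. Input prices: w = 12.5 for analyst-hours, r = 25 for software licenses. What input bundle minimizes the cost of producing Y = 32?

L* = 8, K* = 8

Cost minimization requires the marginal rate of technical substitution to equal the input-price ratio: MP_L/MP_K = w/r.
Here MP_L/MP_K = (1/3)·(K/L)/(2/3) = 0.5·(K/L). Setting this equal to 12.5/25 = 0.5 gives K = L.
Substituting into Y = 32: 4·L^(1/3)·(L)^(2/3) = 32.
Solving, L = 8 and K = 8.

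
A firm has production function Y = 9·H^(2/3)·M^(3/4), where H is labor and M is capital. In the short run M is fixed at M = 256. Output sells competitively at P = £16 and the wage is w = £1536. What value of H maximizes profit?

H* = 64

With M = 256, MP_H = (2/3)·9·H^(-1/3)·256^(3/4) = 384·H^(-1/3).
Profit maximization for a price taker requires P·MP_H = w: 16·384·H^(-1/3) = 1536.
So H^(-1/3) = 0.25, which gives H = 64.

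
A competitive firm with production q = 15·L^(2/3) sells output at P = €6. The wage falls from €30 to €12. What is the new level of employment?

From P·MP_L = w with MP_L = 10·L^(-1/3), the labor demand is L(w) = (60/w)^(3).
At w = 30: L = 8. At w = 12: L = 125.

L* = 125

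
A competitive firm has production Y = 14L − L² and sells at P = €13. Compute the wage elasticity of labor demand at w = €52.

From P·MP_L = w with MP_L = 14 − 2L, labor demand is L(w) = (14 − w/13)/2.
dL/dw = −1/(26) = -1/26.
At w = 52, L = 5, so ε = (dL/dw)·(w/L) = (-1/26)·(52/5) = -0.4.

ε = -0.4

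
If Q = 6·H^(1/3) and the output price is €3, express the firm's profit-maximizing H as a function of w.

MP_H = (1/3)·6·H^(-2/3) = 2·H^(-2/3).
Setting P·MP_H = w: 6·H^(-2/3) = w.
Solving for H: H^(-2/3) = w/6, so H = (6/w)^(3/2).

H(w) = (6/w)^(3/2)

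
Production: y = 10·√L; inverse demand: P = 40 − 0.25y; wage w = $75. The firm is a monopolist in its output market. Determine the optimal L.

Marginal revenue from the inverse demand is MR = 40 − 0.5y.
The marginal product is MP_L = 5·L^(-1/2).
A monopolist hires until marginal revenue product equals the wage: MR·MP_L = w.
At L, y = 10·√L. Substituting and solving: (40 − 5·√L)·5·L^(-1/2) = 75 gives L = 4.

L* = 4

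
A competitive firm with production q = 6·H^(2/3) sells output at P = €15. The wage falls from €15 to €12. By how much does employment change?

From P·MP_H = w with MP_H = 4·H^(-1/3), the labor demand is H(w) = (60/w)^(3).
At w = 15: H = 64. At w = 12: H = 125.
ΔH = 125 − 64 = 61.

ΔH = 61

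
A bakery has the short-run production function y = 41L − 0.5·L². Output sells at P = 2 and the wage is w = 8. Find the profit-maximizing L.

The marginal product of L is MP_L = 41 − L.
A price-taking firm hires until the value of the marginal product equals the wage: P·MP_L = w, so 2·(41 − L) = 8.
Then 41 − L = 4, giving L = 37.

L* = 37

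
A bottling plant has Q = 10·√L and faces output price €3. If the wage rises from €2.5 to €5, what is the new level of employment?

From P·MP_L = w with MP_L = 5·L^(-1/2), the labor demand is L(w) = (15/w)^(2).
At w = 2.5: L = 36. At w = 5: L = 9.

L* = 9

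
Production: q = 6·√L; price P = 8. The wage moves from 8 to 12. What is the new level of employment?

From P·MP_L = w with MP_L = 3·L^(-1/2), the labor demand is L(w) = (24/w)^(2).
At w = 8: L = 9. At w = 12: L = 4.

L* = 4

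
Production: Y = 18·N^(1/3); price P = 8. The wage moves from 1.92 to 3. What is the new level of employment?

From P·MP_N = w with MP_N = 6·N^(-2/3), the labor demand is N(w) = (48/w)^(3/2).
At w = 1.92: N = 125. At w = 3: N = 64.

N* = 64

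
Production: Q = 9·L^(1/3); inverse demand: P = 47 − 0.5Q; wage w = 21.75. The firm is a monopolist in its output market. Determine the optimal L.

L* = 8

Marginal revenue from the inverse demand is MR = 47 − Q.
The marginal product is MP_L = 3·L^(-2/3).
A monopolist hires until marginal revenue product equals the wage: MR·MP_L = w.
At L, Q = 9·L^(1/3). Substituting and solving: (47 − 9·L^(1/3))·3·L^(-2/3) = 21.75 gives L = 8.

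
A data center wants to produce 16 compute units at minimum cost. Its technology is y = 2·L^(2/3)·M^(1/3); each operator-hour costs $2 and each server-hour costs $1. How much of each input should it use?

Cost minimization requires the marginal rate of technical substitution to equal the input-price ratio: MP_L/MP_M = w/r.
Here MP_L/MP_M = (2/3)·(M/L)/(1/3) = 2·(M/L). Setting this equal to 2/1 = 2 gives M = L.
Substituting into y = 16: 2·L^(2/3)·(L)^(1/3) = 16.
Solving, L = 8 and M = 8.

L* = 8, M* = 8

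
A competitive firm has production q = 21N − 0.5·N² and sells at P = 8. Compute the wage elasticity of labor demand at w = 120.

From P·MP_N = w with MP_N = 21 − N, labor demand is N(w) = 21 − w/8.
dN/dw = −1/(8) = -0.125.
At w = 120, N = 6, so ε = (dN/dw)·(w/N) = (-0.125)·(120/6) = -2.5.

ε = -2.5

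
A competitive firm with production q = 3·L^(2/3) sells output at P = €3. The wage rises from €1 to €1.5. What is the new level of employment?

From P·MP_L = w with MP_L = 2·L^(-1/3), the labor demand is L(w) = (6/w)^(3).
At w = 1: L = 216. At w = 1.5: L = 64.

L* = 64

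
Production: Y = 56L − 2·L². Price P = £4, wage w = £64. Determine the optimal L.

L* = 10

The marginal product of L is MP_L = 56 − 4L.
A price-taking firm hires until the value of the marginal product equals the wage: P·MP_L = w, so 4·(56 − 4L) = 64.
Then 56 − 4L = 16, giving L = 10.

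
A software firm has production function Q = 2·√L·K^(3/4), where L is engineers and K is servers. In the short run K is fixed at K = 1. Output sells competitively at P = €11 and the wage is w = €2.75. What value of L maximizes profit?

L* = 16

With K = 1, MP_L = (1/2)·2·L^(-1/2)·1^(3/4) = L^(-1/2).
Profit maximization for a price taker requires P·MP_L = w: 11·L^(-1/2) = 2.75.
So L^(-1/2) = 0.25, which gives L = 16.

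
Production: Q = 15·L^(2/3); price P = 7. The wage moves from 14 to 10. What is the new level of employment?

L* = 343

From P·MP_L = w with MP_L = 10·L^(-1/3), the labor demand is L(w) = (70/w)^(3).
At w = 14: L = 125. At w = 10: L = 343.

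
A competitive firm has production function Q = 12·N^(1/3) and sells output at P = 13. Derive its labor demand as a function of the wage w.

MP_N = (1/3)·12·N^(-2/3) = 4·N^(-2/3).
Setting P·MP_N = w: 52·N^(-2/3) = w.
Solving for N: N^(-2/3) = w/52, so N = (52/w)^(3/2).

N(w) = (52/w)^(3/2)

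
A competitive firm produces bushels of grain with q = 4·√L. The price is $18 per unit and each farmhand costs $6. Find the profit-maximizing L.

MP_L = (1/2)·4·L^(-1/2) = 2·L^(-1/2).
Profit maximization for a price taker requires P·MP_L = w: 18·2·L^(-1/2) = 6.
So L^(-1/2) = 1/6, which gives L = 36.

L* = 36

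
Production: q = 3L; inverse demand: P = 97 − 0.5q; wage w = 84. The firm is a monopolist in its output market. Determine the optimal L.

L* = 23

Marginal revenue from the inverse demand is MR = 97 − q.
The marginal product is MP_L = 3.
A monopolist hires until marginal revenue product equals the wage: MR·MP_L = w.
(97 − 3L)·3 = 84, so L = 23.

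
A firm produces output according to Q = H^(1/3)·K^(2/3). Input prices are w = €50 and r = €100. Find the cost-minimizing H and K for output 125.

H* = 125, K* = 125

Cost minimization requires the marginal rate of technical substitution to equal the input-price ratio: MP_H/MP_K = w/r.
Here MP_H/MP_K = (1/3)·(K/H)/(2/3) = 0.5·(K/H). Setting this equal to 50/100 = 0.5 gives K = H.
Substituting into Q = 125: H^(1/3)·(H)^(2/3) = 125.
Solving, H = 125 and K = 125.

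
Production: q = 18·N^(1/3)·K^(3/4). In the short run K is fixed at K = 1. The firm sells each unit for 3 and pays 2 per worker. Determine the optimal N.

N* = 27

With K = 1, MP_N = (1/3)·18·N^(-2/3)·1^(3/4) = 6·N^(-2/3).
Profit maximization for a price taker requires P·MP_N = w: 3·6·N^(-2/3) = 2.
So N^(-2/3) = 1/9, which gives N = 27.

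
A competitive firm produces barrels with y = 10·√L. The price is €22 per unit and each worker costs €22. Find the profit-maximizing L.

MP_L = (1/2)·10·L^(-1/2) = 5·L^(-1/2).
Profit maximization for a price taker requires P·MP_L = w: 22·5·L^(-1/2) = 22.
So L^(-1/2) = 0.2, which gives L = 25.

L* = 25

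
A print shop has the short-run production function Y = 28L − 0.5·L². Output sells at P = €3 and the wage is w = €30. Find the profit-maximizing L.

L* = 18

The marginal product of L is MP_L = 28 − L.
A price-taking firm hires until the value of the marginal product equals the wage: P·MP_L = w, so 3·(28 − L) = 30.
Then 28 − L = 10, giving L = 18.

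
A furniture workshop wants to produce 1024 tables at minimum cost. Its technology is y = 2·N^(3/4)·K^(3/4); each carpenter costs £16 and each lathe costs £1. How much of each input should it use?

N* = 16, K* = 256

Cost minimization requires the marginal rate of technical substitution to equal the input-price ratio: MP_N/MP_K = w/r.
Here MP_N/MP_K = (3/4)·(K/N)/(3/4) = (K/N). Setting this equal to 16/1 = 16 gives K = 16N.
Substituting into y = 1024: 2·N^(3/4)·(16N)^(3/4) = 1024.
Solving, N = 16 and K = 256.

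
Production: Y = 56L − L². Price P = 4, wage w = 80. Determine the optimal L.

L* = 18

The marginal product of L is MP_L = 56 − 2L.
A price-taking firm hires until the value of the marginal product equals the wage: P·MP_L = w, so 4·(56 − 2L) = 80.
Then 56 − 2L = 20, giving L = 18.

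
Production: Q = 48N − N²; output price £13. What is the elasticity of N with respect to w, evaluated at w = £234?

From P·MP_N = w with MP_N = 48 − 2N, labor demand is N(w) = (48 − w/13)/2.
dN/dw = −1/(26) = -1/26.
At w = 234, N = 15, so ε = (dN/dw)·(w/N) = (-1/26)·(234/15) = -0.6.

ε = -0.6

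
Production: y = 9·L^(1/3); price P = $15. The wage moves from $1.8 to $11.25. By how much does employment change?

ΔL = -117

From P·MP_L = w with MP_L = 3·L^(-2/3), the labor demand is L(w) = (45/w)^(3/2).
At w = 1.8: L = 125. At w = 11.25: L = 8.
ΔL = 8 − 125 = -117.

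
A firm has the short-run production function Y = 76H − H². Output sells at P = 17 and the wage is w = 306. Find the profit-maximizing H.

H* = 29

The marginal product of H is MP_H = 76 − 2H.
A price-taking firm hires until the value of the marginal product equals the wage: P·MP_H = w, so 17·(76 − 2H) = 306.
Then 76 − 2H = 18, giving H = 29.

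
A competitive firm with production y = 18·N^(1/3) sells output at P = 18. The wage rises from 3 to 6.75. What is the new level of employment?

N* = 64

From P·MP_N = w with MP_N = 6·N^(-2/3), the labor demand is N(w) = (108/w)^(3/2).
At w = 3: N = 216. At w = 6.75: N = 64.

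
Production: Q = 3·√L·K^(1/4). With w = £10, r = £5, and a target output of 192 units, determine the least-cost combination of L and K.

Cost minimization requires the marginal rate of technical substitution to equal the input-price ratio: MP_L/MP_K = w/r.
Here MP_L/MP_K = (1/2)·(K/L)/(1/4) = 2·(K/L). Setting this equal to 10/5 = 2 gives K = L.
Substituting into Q = 192: 3·L^(1/2)·(L)^(1/4) = 192.
Solving, L = 256 and K = 256.

L* = 256, K* = 256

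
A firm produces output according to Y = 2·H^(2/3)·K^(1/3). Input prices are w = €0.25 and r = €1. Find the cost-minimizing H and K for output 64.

H* = 64, K* = 8

Cost minimization requires the marginal rate of technical substitution to equal the input-price ratio: MP_H/MP_K = w/r.
Here MP_H/MP_K = (2/3)·(K/H)/(1/3) = 2·(K/H). Setting this equal to 0.25/1 = 0.25 gives K = 0.125H.
Substituting into Y = 64: 2·H^(2/3)·(0.125H)^(1/3) = 64.
Solving, H = 64 and K = 8.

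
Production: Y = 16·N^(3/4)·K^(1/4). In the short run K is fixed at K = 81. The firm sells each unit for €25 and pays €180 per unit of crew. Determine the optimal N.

With K = 81, MP_N = (3/4)·16·N^(-1/4)·81^(1/4) = 36·N^(-1/4).
Profit maximization for a price taker requires P·MP_N = w: 25·36·N^(-1/4) = 180.
So N^(-1/4) = 0.2, which gives N = 625.

N* = 625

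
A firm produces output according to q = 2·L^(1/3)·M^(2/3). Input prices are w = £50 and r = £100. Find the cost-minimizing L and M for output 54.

L* = 27, M* = 27

Cost minimization requires the marginal rate of technical substitution to equal the input-price ratio: MP_L/MP_M = w/r.
Here MP_L/MP_M = (1/3)·(M/L)/(2/3) = 0.5·(M/L). Setting this equal to 50/100 = 0.5 gives M = L.
Substituting into q = 54: 2·L^(1/3)·(L)^(2/3) = 54.
Solving, L = 27 and M = 27.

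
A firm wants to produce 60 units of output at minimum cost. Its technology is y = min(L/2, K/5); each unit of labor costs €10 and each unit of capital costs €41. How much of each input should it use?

With a fixed-proportions technology, the cost-minimizing bundle uses no slack in either input: L/2 = K/5 = y.
So L = 2·60 = 120 and K = 5·60 = 300.

L* = 120, K* = 300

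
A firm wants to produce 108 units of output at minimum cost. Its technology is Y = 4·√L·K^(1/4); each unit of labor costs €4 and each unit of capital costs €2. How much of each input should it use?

L* = 81, K* = 81

Cost minimization requires the marginal rate of technical substitution to equal the input-price ratio: MP_L/MP_K = w/r.
Here MP_L/MP_K = (1/2)·(K/L)/(1/4) = 2·(K/L). Setting this equal to 4/2 = 2 gives K = L.
Substituting into Y = 108: 4·L^(1/2)·(L)^(1/4) = 108.
Solving, L = 81 and K = 81.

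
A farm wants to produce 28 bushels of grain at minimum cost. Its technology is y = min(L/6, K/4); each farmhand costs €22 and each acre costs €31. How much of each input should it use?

With a fixed-proportions technology, the cost-minimizing bundle uses no slack in either input: L/6 = K/4 = y.
So L = 6·28 = 168 and K = 4·28 = 112.

L* = 168, K* = 112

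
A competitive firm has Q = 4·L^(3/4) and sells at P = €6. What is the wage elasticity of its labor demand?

ε = -4

MP_L = (3/4)·4·L^(-1/4), so P·MP_L = w gives 18·L^(-1/4) = w.
Solving, L(w) = (18/w)^(4). This is a constant-elasticity form: L ∝ w^(−4), so ε = −4.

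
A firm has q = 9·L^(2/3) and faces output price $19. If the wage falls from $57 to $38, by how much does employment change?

ΔL = 19

From P·MP_L = w with MP_L = 6·L^(-1/3), the labor demand is L(w) = (114/w)^(3).
At w = 57: L = 8. At w = 38: L = 27.
ΔL = 27 − 8 = 19.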